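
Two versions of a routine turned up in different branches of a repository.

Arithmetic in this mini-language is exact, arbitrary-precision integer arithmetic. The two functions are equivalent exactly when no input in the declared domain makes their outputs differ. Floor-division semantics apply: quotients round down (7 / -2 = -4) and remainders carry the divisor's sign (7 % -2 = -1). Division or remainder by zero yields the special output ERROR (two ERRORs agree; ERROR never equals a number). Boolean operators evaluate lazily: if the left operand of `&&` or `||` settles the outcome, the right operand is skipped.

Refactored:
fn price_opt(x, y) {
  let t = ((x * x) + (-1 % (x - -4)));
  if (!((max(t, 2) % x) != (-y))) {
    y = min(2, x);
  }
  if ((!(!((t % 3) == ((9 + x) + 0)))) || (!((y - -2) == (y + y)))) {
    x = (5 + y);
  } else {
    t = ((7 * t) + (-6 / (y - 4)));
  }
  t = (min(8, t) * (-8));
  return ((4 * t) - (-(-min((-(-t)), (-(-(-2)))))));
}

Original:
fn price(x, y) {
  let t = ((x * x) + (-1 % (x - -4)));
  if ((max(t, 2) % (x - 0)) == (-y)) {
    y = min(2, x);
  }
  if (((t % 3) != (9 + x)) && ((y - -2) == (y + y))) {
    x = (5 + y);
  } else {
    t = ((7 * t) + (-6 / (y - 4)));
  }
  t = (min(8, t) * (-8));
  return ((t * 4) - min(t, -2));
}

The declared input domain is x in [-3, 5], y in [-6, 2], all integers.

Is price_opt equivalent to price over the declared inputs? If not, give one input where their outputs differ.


Input x=-2, y=-6: -192 from price versus -120 from price_opt.
verdict: not equivalent; witness: x=-2, y=-6


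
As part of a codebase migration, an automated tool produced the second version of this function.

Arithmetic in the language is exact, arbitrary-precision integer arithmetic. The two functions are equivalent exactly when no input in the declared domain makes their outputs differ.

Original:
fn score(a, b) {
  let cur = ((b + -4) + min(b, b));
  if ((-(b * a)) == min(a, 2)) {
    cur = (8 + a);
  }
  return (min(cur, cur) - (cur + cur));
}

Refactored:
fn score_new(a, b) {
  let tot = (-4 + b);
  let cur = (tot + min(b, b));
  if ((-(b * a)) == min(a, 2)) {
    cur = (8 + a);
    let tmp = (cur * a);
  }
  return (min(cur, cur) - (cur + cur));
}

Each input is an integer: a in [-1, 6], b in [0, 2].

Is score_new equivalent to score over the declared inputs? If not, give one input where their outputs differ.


The two are interchangeable: local variable names differ, plus arithmetic usage differs, plus statement counts differ, and every declared input agrees.
Tracing a=-1, b=1: score: cur = -2; ((-(b * a)) == min(a, 2)) -> false; return 2 | score_new: tot = -3; cur = -2; ((-(b * a)) == min(a, 2)) -> false; return 2 — matching result 2.
An exhaustive pass over the 24 declared inputs shows identical outputs.
verdict: equivalent


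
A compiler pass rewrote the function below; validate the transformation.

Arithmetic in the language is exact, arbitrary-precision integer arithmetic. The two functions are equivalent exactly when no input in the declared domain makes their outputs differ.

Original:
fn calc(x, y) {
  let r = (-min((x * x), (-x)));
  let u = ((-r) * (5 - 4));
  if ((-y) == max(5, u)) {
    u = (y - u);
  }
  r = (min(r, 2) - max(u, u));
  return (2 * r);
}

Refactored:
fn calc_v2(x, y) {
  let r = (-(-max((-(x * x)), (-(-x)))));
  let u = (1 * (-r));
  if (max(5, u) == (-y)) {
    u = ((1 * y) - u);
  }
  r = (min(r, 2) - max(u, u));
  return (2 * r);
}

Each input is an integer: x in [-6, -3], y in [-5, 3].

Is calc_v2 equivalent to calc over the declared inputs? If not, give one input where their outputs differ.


Changes here: min/max/abs usage differs; and arithmetic usage differs; and constant usage differs; the full 36-point sweep finds no disagreement.
verdict: equivalent


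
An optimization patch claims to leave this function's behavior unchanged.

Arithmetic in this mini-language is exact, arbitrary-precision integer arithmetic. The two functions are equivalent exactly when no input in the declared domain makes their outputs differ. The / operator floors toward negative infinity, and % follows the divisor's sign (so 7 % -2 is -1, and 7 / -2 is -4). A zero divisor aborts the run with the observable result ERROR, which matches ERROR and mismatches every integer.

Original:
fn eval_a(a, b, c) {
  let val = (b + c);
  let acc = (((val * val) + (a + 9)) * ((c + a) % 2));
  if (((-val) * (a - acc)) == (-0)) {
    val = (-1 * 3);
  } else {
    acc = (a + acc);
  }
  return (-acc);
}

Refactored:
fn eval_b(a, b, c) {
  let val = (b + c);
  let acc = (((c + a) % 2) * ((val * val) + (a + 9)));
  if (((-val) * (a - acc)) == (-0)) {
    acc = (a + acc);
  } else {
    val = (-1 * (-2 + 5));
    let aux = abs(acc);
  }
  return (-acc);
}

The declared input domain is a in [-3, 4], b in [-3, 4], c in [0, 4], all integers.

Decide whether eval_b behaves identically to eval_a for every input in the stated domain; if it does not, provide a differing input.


There is a counterexample at a=-3, b=-3, c=0: -12 on one side, -15 on the other.
eval_a: val=-3, then acc=15, then (((-val) * (a - acc)) == (-0)) is false, then acc=12, then returns -12
eval_b: val=-3, then acc=15, then (((-val) * (a - acc)) == (-0)) is false, then val=-3, then aux=15, then returns -15
verdict: not equivalent; witness: a=-3, b=-3, c=0


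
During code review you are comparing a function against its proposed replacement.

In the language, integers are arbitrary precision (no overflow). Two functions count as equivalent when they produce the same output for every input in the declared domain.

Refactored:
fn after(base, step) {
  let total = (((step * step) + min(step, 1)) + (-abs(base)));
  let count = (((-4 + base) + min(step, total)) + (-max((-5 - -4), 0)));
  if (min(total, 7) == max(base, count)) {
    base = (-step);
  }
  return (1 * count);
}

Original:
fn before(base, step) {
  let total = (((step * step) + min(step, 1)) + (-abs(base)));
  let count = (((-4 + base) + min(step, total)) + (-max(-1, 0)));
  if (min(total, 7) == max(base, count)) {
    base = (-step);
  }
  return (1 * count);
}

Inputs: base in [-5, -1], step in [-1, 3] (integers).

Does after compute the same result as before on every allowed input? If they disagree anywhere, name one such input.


Comparing the listings, the differences include: arithmetic usage differs, and constant usage differs.
Tracing base=-3, step=3: before: total becomes 7; next count becomes -4; next (min(total, 7) == max(base, count)) evaluates to false; next final value -4 | after: total becomes 7; next count becomes -4; next (min(total, 7) == max(base, count)) evaluates to false; next final value -4 — matching result -4.
Checked all 25 inputs in the declared domain: the outputs agree on every one.
verdict: equivalent


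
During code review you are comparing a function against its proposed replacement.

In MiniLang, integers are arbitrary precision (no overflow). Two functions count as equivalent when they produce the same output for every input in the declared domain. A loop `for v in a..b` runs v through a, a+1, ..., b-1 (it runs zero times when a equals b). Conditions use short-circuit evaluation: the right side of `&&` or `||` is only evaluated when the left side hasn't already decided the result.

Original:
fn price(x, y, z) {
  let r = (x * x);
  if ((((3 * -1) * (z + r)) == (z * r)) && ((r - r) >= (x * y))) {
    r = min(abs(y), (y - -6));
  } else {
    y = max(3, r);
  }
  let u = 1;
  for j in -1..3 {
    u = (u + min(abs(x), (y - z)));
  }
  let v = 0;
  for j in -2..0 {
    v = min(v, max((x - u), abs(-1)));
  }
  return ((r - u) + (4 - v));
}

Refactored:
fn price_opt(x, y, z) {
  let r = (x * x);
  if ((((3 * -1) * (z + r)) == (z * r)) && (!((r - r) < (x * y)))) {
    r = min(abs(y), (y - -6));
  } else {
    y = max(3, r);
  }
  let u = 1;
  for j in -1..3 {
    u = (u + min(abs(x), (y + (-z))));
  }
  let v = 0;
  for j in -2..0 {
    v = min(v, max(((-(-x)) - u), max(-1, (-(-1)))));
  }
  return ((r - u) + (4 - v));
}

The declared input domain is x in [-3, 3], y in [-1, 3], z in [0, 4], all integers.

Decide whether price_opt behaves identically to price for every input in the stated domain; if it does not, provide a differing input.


Behavior is preserved: although comparison usage differs; arithmetic usage differs; boolean connective usage differs; min/max/abs usage differs; constant usage differs, the outputs never diverge.
Spot check at x=1, y=2, z=4 — price: r := 1 | ((((3 * -1) * (z + r)) == (z * r)) && ((r - r) >= (x * y))): false | y := 3 | u := 1 | iter j=-1: | u := 0 | iter j=0: | u := -1 | iter j=1: | u := -2 | iter j=2: | u := -3 | v := 0 | iter j=-2: | v := 0 | iter j=-1: | v := 0 | result 8. price_opt: r := 1 | ((((3 * -1) * (z + r)) == (z * r)) && (!((r - r) < (x * y)))): false | y := 3 | u := 1 | iter j=-1: | u := 0 | iter j=0: | u := -1 | iter j=1: | u := -2 | iter j=2: | u := -3 | v := 0 | iter j=-2: | v := 0 | iter j=-1: | v := 0 | result 8. Both give 8.
Sweeping the whole domain (175 inputs) finds no disagreement.
verdict: equivalent


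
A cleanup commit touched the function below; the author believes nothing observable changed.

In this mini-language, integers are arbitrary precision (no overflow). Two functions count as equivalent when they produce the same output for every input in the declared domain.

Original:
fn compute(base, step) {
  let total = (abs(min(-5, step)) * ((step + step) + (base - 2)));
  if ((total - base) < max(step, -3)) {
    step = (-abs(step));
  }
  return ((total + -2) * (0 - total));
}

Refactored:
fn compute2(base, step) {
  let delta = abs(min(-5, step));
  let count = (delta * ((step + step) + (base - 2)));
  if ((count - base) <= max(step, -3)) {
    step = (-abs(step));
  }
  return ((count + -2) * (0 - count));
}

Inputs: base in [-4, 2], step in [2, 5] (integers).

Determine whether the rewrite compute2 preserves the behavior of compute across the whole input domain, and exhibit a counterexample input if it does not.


The suspicious-looking change has no observable effect anywhere in the declared ranges; all 28 inputs agree.
verdict: equivalent


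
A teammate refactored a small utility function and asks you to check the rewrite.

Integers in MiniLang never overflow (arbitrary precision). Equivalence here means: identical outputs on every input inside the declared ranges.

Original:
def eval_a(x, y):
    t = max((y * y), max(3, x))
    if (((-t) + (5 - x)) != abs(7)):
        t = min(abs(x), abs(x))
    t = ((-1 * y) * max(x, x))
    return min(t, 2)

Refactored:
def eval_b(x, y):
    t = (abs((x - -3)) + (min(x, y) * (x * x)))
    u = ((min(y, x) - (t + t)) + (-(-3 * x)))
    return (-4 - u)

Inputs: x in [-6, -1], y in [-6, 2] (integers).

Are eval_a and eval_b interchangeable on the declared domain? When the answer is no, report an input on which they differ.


On input x=-6, y=-6, eval_a returns -36 while eval_b returns -406.
verdict: not equivalent; witness: x=-6, y=-6


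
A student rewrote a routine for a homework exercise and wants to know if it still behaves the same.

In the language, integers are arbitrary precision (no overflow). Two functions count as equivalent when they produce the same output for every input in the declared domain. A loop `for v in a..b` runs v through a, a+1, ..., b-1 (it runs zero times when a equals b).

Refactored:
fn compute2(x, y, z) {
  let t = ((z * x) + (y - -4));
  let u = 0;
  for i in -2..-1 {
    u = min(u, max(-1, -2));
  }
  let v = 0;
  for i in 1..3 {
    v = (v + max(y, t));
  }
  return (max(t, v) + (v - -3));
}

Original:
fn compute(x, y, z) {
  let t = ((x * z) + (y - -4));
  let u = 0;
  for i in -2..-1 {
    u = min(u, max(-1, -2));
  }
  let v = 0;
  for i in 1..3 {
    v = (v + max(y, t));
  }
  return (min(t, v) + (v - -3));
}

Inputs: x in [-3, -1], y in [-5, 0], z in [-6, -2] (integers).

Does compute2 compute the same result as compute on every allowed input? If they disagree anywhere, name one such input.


Not equivalent: x=-3, y=-5, z=-6 separates them (54 vs 71).
compute: t=17, then u=0, then (i=-2), then u=-1, then v=0, then (i=1), then v=17, then (i=2), then v=34, then returns 54
compute2: t=17, then u=0, then (i=-2), then u=-1, then v=0, then (i=1), then v=17, then (i=2), then v=34, then returns 71
verdict: not equivalent; witness: x=-3, y=-5, z=-6


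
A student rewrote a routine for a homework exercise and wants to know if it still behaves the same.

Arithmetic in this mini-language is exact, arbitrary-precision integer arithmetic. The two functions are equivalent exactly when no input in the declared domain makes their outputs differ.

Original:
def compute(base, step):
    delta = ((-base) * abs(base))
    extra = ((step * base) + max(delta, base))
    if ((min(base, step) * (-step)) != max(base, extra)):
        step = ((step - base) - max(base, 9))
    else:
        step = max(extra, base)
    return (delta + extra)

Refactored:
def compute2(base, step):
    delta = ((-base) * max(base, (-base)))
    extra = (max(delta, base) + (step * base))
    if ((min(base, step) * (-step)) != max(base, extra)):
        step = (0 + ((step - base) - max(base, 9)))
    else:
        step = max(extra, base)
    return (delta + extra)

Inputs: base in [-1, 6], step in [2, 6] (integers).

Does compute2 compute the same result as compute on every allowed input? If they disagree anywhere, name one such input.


The two versions differ — the changes include arithmetic usage differs; also min/max/abs usage differs; also constant usage differs.
One worked example (base=0, step=2) — compute: delta = 0; extra = 0; ((min(base, step) * (-step)) != max(base, extra)) -> false; step = 0; return 0; compute2: delta = 0; extra = 0; ((min(base, step) * (-step)) != max(base, extra)) -> false; step = 0; return 0; agreement on 0.
Every one of the 40 inputs gives matching results.
verdict: equivalent


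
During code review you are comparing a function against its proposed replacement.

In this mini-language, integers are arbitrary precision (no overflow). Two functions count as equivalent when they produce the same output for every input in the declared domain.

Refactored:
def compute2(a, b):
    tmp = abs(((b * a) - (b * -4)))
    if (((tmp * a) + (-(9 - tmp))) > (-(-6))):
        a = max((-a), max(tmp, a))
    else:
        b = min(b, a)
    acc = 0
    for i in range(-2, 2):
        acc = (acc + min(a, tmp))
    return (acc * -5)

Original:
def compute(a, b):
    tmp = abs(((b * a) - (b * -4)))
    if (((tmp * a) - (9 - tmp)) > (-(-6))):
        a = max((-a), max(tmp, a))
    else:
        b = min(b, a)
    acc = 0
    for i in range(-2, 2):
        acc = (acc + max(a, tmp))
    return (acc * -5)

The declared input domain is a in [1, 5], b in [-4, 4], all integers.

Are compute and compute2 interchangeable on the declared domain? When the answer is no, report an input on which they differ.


These are not equivalent — on a=1, b=-1 the outputs split (-100 vs -20).
compute: tmp = 5; (((tmp * a) - (9 - tmp)) > (-(-6))) -> false; b = -1; acc = 0; [i=-2]; acc = 5; [i=-1]; acc = 10; [i=0]; acc = 15; [i=1]; acc = 20; return -100
compute2: tmp = 5; (((tmp * a) + (-(9 - tmp))) > (-(-6))) -> false; b = -1; acc = 0; [i=-2]; acc = 1; [i=-1]; acc = 2; [i=0]; acc = 3; [i=1]; acc = 4; return -20
verdict: not equivalent; witness: a=1, b=-1


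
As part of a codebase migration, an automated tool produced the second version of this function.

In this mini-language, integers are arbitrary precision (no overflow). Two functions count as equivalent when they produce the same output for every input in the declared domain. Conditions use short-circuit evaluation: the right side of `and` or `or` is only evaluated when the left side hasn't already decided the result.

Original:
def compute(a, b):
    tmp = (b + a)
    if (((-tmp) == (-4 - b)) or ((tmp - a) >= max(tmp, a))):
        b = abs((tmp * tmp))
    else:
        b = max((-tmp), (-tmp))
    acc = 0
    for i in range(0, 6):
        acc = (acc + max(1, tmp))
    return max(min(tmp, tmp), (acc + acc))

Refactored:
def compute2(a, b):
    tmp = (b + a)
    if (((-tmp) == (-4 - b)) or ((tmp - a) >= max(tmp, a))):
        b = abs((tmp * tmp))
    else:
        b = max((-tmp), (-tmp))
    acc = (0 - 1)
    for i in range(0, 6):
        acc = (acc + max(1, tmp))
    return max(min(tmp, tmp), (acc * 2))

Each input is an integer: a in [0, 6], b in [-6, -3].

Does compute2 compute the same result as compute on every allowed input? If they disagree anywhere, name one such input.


There is a counterexample at a=0, b=-6: 12 on one side, 10 on the other.
compute: tmp = -6; (((-tmp) == (-4 - b)) or ((tmp - a) >= max(tmp, a))) -> false; b = 6; acc = 0; [i=0]; acc = 1; [i=1]; acc = 2; [i=2]; acc = 3; [i=3]; acc = 4; [i=4]; acc = 5; [i=5]; acc = 6; return 12
compute2: tmp = -6; (((-tmp) == (-4 - b)) or ((tmp - a) >= max(tmp, a))) -> false; b = 6; acc = -1; [i=0]; acc = 0; [i=1]; acc = 1; [i=2]; acc = 2; [i=3]; acc = 3; [i=4]; acc = 4; [i=5]; acc = 5; return 10
verdict: not equivalent; witness: a=0, b=-6


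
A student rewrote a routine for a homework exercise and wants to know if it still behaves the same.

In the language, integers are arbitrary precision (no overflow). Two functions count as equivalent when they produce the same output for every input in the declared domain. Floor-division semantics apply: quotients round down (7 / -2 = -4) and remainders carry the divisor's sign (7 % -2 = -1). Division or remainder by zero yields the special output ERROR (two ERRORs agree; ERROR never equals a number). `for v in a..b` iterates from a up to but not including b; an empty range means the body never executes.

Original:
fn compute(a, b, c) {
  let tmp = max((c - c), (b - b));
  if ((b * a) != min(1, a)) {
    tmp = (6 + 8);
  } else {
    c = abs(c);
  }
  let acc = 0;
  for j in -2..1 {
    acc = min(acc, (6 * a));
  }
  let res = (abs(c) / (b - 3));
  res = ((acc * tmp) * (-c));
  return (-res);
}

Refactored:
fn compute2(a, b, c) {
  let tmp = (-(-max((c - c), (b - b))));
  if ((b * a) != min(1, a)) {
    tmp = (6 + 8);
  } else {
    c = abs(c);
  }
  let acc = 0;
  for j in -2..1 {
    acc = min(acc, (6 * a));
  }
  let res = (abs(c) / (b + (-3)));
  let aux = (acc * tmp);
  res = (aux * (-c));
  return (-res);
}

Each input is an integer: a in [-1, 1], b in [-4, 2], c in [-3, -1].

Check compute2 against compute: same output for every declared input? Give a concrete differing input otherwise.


Although arithmetic usage differs, plus statement counts differ, plus local variable names differ, 63/63 inputs agree.
verdict: equivalent


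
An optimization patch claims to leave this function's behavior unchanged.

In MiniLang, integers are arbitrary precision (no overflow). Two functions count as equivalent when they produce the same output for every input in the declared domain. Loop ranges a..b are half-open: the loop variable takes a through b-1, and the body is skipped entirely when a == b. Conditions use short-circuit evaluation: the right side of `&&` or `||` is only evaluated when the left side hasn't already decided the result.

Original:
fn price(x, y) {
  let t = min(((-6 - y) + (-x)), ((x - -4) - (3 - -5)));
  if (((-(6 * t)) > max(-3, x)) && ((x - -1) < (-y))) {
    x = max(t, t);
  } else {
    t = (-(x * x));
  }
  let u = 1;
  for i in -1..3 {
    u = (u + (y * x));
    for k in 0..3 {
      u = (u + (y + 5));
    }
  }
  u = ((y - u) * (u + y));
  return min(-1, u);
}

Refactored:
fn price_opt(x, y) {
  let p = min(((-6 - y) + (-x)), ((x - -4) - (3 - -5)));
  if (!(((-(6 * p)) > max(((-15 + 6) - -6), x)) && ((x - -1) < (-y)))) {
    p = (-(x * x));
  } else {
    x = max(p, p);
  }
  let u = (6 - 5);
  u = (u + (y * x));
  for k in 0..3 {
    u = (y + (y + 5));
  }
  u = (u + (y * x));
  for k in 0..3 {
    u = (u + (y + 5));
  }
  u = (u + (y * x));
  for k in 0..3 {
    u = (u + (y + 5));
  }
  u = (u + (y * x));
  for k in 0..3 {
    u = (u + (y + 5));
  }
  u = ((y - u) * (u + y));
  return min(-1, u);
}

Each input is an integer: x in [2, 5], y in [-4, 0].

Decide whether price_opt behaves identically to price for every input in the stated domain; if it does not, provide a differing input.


There is a counterexample at x=2, y=-4: -5913 on one side, -2900 on the other.
price: t = -4; (((-(6 * t)) > max(-3, x)) && ((x - -1) < (-y))) -> true; x = -4; u = 1; [i=-1]; u = 17; [k=0]; u = 18; [k=1]; u = 19; [k=2]; u = 20; [i=0]; u = 36; [k=0]; u = 37; [k=1]; u = 38; [k=2]; u = 39; [i=1]; u = 55; [k=0]; u = 56; [k=1]; u = 57; [k=2]; u = 58; [i=2]; u = 74; [k=0]; u = 75; [k=1]; u = 76; [k=2]; u = 77; u = -5913; return -5913
price_opt: p = -4; (!(((-(6 * p)) > max(((-15 + 6) - -6), x)) && ((x - -1) < (-y)))) -> false; x = -4; u = 1; u = 17; [k=0]; u = -3; [k=1]; u = -3; [k=2]; u = -3; u = 13; [k=0]; u = 14; [k=1]; u = 15; [k=2]; u = 16; u = 32; [k=0]; u = 33; [k=1]; u = 34; [k=2]; u = 35; u = 51; [k=0]; u = 52; [k=1]; u = 53; [k=2]; u = 54; u = -2900; return -2900
verdict: not equivalent; witness: x=2, y=-4


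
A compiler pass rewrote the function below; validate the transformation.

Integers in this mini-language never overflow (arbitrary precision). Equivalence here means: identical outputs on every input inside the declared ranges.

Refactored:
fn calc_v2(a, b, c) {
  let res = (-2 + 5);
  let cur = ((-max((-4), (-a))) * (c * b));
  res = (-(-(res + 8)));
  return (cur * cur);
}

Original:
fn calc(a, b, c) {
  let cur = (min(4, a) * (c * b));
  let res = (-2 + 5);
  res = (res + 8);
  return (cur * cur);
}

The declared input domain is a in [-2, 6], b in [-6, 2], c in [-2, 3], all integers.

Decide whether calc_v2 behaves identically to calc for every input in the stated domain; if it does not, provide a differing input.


Side by side, the visible changes include: min/max/abs usage differs.
Tracing a=-1, b=2, c=2: calc: cur becomes -4; next res becomes 3; next res becomes 11; next final value 16 | calc_v2: res becomes 3; next cur becomes -4; next res becomes 11; next final value 16 — matching result 16.
Across all 486 domain points the two functions coincide.
verdict: equivalent


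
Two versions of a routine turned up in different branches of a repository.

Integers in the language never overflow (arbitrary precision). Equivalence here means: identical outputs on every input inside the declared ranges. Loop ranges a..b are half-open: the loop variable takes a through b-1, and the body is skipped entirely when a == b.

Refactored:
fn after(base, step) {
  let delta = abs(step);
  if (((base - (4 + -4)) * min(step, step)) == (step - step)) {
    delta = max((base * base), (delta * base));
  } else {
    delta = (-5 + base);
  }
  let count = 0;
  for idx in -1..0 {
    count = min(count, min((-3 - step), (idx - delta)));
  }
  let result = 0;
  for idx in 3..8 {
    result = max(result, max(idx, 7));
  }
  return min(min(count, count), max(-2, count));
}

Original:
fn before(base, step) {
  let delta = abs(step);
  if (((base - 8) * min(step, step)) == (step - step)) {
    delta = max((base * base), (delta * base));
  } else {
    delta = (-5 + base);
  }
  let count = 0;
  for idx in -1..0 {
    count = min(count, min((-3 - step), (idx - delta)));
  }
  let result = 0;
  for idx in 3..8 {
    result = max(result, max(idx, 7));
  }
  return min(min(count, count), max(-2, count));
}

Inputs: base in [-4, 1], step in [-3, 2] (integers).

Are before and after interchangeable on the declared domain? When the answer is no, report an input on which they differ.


Try base=0, step=-3.
before: delta = 3; (((base - 8) * min(step, step)) == (step - step)) -> false; delta = -5; count = 0; [idx=-1]; count = 0; result = 0; [idx=3]; result = 7; [idx=4]; result = 7; [idx=5]; result = 7; [idx=6]; result = 7; [idx=7]; result = 7; return 0
after: delta = 3; (((base - (4 + -4)) * min(step, step)) == (step - step)) -> true; delta = 0; count = 0; [idx=-1]; count = -1; result = 0; [idx=3]; result = 7; [idx=4]; result = 7; [idx=5]; result = 7; [idx=6]; result = 7; [idx=7]; result = 7; return -1
0 against -1: the behavior changed.
verdict: not equivalent; witness: base=0, step=-3


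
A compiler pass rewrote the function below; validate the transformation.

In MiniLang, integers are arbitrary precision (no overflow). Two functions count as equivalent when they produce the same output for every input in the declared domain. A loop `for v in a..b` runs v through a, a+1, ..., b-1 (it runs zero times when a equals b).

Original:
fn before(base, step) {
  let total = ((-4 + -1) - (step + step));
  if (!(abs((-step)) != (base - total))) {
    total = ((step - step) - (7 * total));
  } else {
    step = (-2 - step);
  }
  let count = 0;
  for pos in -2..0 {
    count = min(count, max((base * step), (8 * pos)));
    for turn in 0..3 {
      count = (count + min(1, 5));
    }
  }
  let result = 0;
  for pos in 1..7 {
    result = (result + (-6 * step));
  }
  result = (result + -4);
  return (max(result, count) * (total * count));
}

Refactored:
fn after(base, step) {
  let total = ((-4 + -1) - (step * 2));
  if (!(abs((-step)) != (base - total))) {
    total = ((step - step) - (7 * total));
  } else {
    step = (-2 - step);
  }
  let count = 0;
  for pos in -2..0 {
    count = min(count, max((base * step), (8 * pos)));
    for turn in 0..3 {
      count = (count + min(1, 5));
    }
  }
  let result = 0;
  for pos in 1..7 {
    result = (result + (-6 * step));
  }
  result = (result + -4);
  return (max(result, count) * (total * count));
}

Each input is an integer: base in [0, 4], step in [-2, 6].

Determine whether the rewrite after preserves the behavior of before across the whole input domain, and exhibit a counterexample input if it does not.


Equivalent — the differences include constant usage differs, arithmetic usage differs, yet no declared input distinguishes the two.
One worked example (base=4, step=-1) — before: total := -3 | (!(abs((-step)) != (base - total))): false | step := -1 | count := 0 | iter pos=-2: | count := -4 | iter turn=0: | count := -3 | iter turn=1: | count := -2 | iter turn=2: | count := -1 | iter pos=-1: | count := -4 | iter turn=0: | count := -3 | iter turn=1: | count := -2 | iter turn=2: | count := -1 | result := 0 | iter pos=1: | result := 6 | iter pos=2: | result := 12 | iter pos=3: | result := 18 | iter pos=4: | result := 24 | iter pos=5: | result := 30 | iter pos=6: | result := 36 | result := 32 | result 96; after: total := -3 | (!(abs((-step)) != (base - total))): false | step := -1 | count := 0 | iter pos=-2: | count := -4 | iter turn=0: | count := -3 | iter turn=1: | count := -2 | iter turn=2: | count := -1 | iter pos=-1: | count := -4 | iter turn=0: | count := -3 | iter turn=1: | count := -2 | iter turn=2: | count := -1 | result := 0 | iter pos=1: | result := 6 | iter pos=2: | result := 12 | iter pos=3: | result := 18 | iter pos=4: | result := 24 | iter pos=5: | result := 30 | iter pos=6: | result := 36 | result := 32 | result 96; agreement on 96.
An exhaustive pass over the 45 declared inputs shows identical outputs.
verdict: equivalent


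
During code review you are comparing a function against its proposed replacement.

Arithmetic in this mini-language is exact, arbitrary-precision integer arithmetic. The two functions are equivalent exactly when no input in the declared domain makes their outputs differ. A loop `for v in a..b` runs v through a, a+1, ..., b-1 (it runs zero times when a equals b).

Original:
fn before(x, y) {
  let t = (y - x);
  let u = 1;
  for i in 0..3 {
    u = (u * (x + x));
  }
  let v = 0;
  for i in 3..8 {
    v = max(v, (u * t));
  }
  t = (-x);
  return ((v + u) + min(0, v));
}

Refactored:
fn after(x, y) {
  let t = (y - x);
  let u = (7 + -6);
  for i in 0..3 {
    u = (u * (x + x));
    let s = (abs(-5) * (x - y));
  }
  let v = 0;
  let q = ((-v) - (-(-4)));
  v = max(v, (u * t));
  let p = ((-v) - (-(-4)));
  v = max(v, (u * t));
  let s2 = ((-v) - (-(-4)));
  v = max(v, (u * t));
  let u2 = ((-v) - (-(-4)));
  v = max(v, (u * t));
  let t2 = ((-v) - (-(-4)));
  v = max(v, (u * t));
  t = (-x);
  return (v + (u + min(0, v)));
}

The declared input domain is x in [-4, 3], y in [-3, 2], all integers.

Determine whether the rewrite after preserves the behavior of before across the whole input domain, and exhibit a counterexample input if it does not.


Behavior is preserved: although min/max/abs usage differs; and local variable names differ; and statement counts differ; and arithmetic usage differs; and constant usage differs; and loop structure differs, the outputs never diverge.
As a probe, take x=-1, y=-2: before runs t = -1; u = 1; [i=0]; u = -2; [i=1]; u = 4; [i=2]; u = -8; v = 0; [i=3]; v = 8; [i=4]; v = 8; [i=5]; v = 8; [i=6]; v = 8; [i=7]; v = 8; t = 1; return 0; after runs t = -1; u = 1; [i=0]; u = -2; s = 5; [i=1]; u = 4; s = 5; [i=2]; u = -8; s = 5; v = 0; q = -4; v = 8; p = -12; v = 8; s2 = -12; v = 8; u2 = -12; v = 8; t2 = -12; v = 8; t = 1; return 0; both end at 0.
Sweeping the whole domain (48 inputs) finds no disagreement.
verdict: equivalent


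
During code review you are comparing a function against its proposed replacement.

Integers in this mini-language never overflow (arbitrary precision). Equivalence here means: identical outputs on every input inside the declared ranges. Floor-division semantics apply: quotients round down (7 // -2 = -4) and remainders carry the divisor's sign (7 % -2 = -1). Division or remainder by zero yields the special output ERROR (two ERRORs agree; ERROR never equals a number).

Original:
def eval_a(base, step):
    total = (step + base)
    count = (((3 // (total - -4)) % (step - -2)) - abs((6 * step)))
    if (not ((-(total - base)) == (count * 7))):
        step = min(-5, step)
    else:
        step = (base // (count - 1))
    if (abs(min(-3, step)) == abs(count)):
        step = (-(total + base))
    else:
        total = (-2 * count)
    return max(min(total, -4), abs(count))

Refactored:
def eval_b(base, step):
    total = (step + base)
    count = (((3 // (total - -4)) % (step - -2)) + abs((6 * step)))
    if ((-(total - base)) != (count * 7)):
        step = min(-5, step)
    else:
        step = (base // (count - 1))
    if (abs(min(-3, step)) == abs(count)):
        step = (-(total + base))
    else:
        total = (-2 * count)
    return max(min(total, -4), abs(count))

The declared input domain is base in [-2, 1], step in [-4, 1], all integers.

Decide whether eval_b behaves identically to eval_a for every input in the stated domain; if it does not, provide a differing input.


On input base=-2, step=1, eval_a returns 5 while eval_b returns 7.
verdict: not equivalent; witness: base=-2, step=1


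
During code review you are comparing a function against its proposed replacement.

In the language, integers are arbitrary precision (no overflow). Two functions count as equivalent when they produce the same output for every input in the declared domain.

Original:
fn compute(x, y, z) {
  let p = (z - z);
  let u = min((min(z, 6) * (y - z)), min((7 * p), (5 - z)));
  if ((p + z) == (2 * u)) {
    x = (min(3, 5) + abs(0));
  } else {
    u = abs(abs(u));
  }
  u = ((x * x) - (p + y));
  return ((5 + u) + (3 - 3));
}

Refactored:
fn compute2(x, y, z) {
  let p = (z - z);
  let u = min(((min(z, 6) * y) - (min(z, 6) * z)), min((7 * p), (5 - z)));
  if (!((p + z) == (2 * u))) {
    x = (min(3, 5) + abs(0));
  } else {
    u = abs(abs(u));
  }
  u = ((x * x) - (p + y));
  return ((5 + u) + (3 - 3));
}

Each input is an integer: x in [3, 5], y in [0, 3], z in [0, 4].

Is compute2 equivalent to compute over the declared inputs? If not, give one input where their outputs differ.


Take x=4, y=0, z=0.
compute: p := 0 | u := 0 | ((p + z) == (2 * u)): true | x := 3 | u := 9 | result 14
compute2: p := 0 | u := 0 | (!((p + z) == (2 * u))): false | u := 0 | u := 16 | result 21
14 and 21 differ, so these are not the same function on this domain.
verdict: not equivalent; witness: x=4, y=0, z=0


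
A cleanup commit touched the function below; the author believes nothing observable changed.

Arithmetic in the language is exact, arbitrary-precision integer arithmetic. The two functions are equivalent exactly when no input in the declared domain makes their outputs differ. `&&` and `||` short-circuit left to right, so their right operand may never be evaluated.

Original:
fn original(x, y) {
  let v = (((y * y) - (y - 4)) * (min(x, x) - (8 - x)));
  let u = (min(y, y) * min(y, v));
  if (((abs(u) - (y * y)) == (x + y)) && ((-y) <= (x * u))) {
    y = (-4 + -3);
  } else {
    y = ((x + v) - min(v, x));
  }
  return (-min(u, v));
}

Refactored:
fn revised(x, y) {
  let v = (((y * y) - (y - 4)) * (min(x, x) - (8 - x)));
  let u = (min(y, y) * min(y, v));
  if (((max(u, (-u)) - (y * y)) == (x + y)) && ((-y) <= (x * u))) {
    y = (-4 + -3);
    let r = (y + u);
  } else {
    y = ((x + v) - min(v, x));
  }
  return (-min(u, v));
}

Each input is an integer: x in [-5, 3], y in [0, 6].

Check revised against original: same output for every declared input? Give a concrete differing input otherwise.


Although min/max/abs usage differs, plus local variable names differ, plus statement counts differ, plus arithmetic usage differs, 63/63 inputs agree.
verdict: equivalent


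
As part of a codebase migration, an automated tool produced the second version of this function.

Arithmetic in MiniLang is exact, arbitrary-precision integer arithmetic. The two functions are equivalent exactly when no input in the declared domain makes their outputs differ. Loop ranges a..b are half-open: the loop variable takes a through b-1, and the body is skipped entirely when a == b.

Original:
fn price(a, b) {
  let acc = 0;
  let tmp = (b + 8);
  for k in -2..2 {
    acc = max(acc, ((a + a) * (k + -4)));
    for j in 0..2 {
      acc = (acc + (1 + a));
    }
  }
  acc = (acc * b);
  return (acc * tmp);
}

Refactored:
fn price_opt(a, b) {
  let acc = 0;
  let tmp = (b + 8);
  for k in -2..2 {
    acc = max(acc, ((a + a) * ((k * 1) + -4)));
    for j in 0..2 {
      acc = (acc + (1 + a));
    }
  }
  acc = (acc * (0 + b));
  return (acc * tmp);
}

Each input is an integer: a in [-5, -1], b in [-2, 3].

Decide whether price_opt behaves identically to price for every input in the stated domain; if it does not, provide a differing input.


Behavior is preserved: although constant usage differs, plus arithmetic usage differs, the outputs never diverge.
As a probe, take a=-5, b=3: price runs acc=0, then tmp=11, then (k=-2), then acc=60, then (j=0), then acc=56, then (j=1), then acc=52, then (k=-1), then acc=52, then (j=0), then acc=48, then (j=1), then acc=44, then (k=0), then acc=44, then (j=0), then acc=40, then (j=1), then acc=36, then (k=1), then acc=36, then (j=0), then acc=32, then (j=1), then acc=28, then acc=84, then returns 924; price_opt runs acc=0, then tmp=11, then (k=-2), then acc=60, then (j=0), then acc=56, then (j=1), then acc=52, then (k=-1), then acc=52, then (j=0), then acc=48, then (j=1), then acc=44, then (k=0), then acc=44, then (j=0), then acc=40, then (j=1), then acc=36, then (k=1), then acc=36, then (j=0), then acc=32, then (j=1), then acc=28, then acc=84, then returns 924; both end at 924.
Across all 30 domain points the two functions coincide.
verdict: equivalent


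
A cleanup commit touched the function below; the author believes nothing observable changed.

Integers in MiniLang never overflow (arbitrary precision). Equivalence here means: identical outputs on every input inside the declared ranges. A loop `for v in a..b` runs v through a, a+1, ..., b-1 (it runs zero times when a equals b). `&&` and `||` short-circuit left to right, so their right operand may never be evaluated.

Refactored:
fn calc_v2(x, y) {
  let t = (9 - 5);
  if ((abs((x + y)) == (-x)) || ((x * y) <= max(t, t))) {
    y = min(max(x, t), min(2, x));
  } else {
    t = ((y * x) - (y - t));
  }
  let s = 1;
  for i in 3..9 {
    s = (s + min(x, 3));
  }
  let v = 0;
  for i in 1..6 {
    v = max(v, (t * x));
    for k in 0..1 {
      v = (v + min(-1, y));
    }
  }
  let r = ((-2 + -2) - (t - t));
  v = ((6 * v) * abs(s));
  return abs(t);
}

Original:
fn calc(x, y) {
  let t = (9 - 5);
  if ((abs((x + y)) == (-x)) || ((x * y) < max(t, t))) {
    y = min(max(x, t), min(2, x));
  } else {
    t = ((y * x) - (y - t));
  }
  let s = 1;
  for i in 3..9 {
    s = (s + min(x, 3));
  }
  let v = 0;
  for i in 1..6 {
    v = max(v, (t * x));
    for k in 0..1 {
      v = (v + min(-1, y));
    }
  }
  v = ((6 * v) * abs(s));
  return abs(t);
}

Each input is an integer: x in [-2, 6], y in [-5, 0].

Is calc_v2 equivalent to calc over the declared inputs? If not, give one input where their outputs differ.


These are not equivalent — on x=-2, y=-2 the outputs split (10 vs 4).
calc: t=4, then ((abs((x + y)) == (-x)) || ((x * y) < max(t, t))) is false, then t=10, then s=1, then (i=3), then s=-1, then (i=4), then s=-3, then (i=5), then s=-5, then (i=6), then s=-7, then (i=7), then s=-9, then (i=8), then s=-11, then v=0, then (i=1), then v=0, then (k=0), then v=-2, then (i=2), then v=-2, then (k=0), then v=-4, then (i=3), then v=-4, then (k=0), then v=-6, then (i=4), then v=-6, then (k=0), then v=-8, then (i=5), then v=-8, then (k=0), then v=-10, then v=-660, then returns 10
calc_v2: t=4, then ((abs((x + y)) == (-x)) || ((x * y) <= max(t, t))) is true, then y=-2, then s=1, then (i=3), then s=-1, then (i=4), then s=-3, then (i=5), then s=-5, then (i=6), then s=-7, then (i=7), then s=-9, then (i=8), then s=-11, then v=0, then (i=1), then v=0, then (k=0), then v=-2, then (i=2), then v=-2, then (k=0), then v=-4, then (i=3), then v=-4, then (k=0), then v=-6, then (i=4), then v=-6, then (k=0), then v=-8, then (i=5), then v=-8, then (k=0), then v=-10, then r=-4, then v=-660, then returns 4
verdict: not equivalent; witness: x=-2, y=-2


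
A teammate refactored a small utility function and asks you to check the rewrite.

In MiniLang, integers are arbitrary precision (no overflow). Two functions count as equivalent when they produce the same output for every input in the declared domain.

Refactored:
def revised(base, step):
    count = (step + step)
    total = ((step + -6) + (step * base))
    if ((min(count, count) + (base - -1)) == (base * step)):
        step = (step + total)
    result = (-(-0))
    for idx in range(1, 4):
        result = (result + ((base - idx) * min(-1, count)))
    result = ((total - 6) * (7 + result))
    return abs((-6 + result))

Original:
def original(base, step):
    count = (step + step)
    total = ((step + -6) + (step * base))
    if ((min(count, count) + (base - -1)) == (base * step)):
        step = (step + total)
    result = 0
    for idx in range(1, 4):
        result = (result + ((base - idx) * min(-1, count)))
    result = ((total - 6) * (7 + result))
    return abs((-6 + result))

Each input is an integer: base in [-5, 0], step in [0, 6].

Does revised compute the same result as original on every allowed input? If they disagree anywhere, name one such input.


Behavior is preserved: although same computation, different form, the outputs never diverge.
Tracing base=-2, step=2: original: count := 4 | total := -8 | ((min(count, count) + (base - -1)) == (base * step)): false | result := 0 | iter idx=1: | result := 3 | iter idx=2: | result := 7 | iter idx=3: | result := 12 | result := -266 | result 272 | revised: count := 4 | total := -8 | ((min(count, count) + (base - -1)) == (base * step)): false | result := 0 | iter idx=1: | result := 3 | iter idx=2: | result := 7 | iter idx=3: | result := 12 | result := -266 | result 272 — matching result 272.
An exhaustive pass over the 42 declared inputs shows identical outputs.
verdict: equivalent


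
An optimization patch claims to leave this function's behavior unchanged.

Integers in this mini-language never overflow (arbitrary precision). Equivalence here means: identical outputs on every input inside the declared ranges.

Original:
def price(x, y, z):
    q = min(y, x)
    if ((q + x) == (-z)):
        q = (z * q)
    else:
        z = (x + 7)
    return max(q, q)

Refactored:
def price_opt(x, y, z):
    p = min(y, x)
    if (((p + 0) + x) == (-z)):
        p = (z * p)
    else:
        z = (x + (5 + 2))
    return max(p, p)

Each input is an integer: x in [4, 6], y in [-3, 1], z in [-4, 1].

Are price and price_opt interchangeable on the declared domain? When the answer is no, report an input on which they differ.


Reading the diff, among the changes: arithmetic usage differs, and local variable names differ, and constant usage differs.
As a probe, take x=6, y=0, z=-4: price runs q = 0; ((q + x) == (-z)) -> false; z = 13; return 0; price_opt runs p = 0; (((p + 0) + x) == (-z)) -> false; z = 13; return 0; both end at 0.
An exhaustive pass over the 90 declared inputs shows identical outputs.
verdict: equivalent
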